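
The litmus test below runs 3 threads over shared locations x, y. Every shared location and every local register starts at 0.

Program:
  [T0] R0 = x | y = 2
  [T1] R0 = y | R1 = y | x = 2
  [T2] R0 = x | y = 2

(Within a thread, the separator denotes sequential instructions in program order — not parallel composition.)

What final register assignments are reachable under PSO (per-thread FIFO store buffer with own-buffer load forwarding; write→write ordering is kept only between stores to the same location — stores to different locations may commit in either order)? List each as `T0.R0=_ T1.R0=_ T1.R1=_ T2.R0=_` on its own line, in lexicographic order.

outcome vector order: (T0.R0,T1.R0,T1.R1,T2.R0)
|PSO outcomes| = 10

T0.R0=0 T1.R0=0 T1.R1=0 T2.R0=0
T0.R0=0 T1.R0=0 T1.R1=0 T2.R0=2
T0.R0=0 T1.R0=0 T1.R1=2 T2.R0=0
T0.R0=0 T1.R0=0 T1.R1=2 T2.R0=2
T0.R0=0 T1.R0=2 T1.R1=2 T2.R0=0
T0.R0=0 T1.R0=2 T1.R1=2 T2.R0=2
T0.R0=2 T1.R0=0 T1.R1=0 T2.R0=0
T0.R0=2 T1.R0=0 T1.R1=0 T2.R0=2
T0.R0=2 T1.R0=0 T1.R1=2 T2.R0=0
T0.R0=2 T1.R0=2 T1.R1=2 T2.R0=0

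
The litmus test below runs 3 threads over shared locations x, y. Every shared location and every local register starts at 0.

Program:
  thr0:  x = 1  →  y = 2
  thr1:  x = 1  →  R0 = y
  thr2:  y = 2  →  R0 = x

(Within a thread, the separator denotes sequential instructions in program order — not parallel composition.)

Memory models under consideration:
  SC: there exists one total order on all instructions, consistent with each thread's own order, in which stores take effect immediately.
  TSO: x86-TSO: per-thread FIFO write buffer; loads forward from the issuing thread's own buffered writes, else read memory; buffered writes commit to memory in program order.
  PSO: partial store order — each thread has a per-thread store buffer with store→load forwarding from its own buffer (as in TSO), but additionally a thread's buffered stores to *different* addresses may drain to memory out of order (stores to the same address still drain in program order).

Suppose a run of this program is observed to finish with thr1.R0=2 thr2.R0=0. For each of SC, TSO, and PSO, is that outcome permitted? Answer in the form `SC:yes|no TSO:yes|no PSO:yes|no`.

outcome vector order: (thr1.R0,thr2.R0)
under SC → (0,1), (2,0), (2,1)
under TSO → (0,0), (0,1), (2,0), (2,1)
under PSO → (0,0), (0,1), (2,0), (2,1)
target (2,0) ∈ {SC,TSO,PSO}

SC:yes TSO:yes PSO:yes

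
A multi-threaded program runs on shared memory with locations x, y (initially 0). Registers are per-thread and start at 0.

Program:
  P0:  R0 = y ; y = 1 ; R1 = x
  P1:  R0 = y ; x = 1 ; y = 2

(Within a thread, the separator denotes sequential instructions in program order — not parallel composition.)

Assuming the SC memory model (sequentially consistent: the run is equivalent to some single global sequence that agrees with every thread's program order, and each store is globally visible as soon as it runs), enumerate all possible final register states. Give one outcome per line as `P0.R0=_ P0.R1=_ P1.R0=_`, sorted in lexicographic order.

outcome vector order: (P0.R0,P0.R1,P1.R0)
|SC outcomes| = 5

P0.R0=0 P0.R1=0 P1.R0=0
P0.R0=0 P0.R1=0 P1.R0=1
P0.R0=0 P0.R1=1 P1.R0=0
P0.R0=0 P0.R1=1 P1.R0=1
P0.R0=2 P0.R1=1 P1.R0=0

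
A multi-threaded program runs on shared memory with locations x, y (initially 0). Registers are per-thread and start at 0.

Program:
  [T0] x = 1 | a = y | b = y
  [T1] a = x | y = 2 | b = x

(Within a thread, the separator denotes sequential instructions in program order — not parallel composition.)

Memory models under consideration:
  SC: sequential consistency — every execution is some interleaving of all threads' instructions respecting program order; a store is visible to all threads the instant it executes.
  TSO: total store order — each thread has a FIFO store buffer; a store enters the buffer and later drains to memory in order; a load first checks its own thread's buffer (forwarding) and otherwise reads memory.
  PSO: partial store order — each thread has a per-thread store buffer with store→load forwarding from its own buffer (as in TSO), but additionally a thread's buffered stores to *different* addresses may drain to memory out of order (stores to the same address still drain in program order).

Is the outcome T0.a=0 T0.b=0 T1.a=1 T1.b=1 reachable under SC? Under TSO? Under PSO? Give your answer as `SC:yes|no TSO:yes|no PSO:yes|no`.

SC:yes TSO:yes PSO:yes

outcome vector order: (T0.a,T0.b,T1.a,T1.b)
[SC] allowed = {<0 0 0 1> <0 0 1 1> <0 2 0 1> <0 2 1 1> <2 2 0 0> <2 2 0 1> <2 2 1 1>}
[TSO] allowed = {<0 0 0 0> <0 0 0 1> <0 0 1 1> <0 2 0 0> <0 2 0 1> <0 2 1 1> <2 2 0 0> <2 2 0 1> <2 2 1 1>}
[PSO] allowed = {<0 0 0 0> <0 0 0 1> <0 0 1 1> <0 2 0 0> <0 2 0 1> <0 2 1 1> <2 2 0 0> <2 2 0 1> <2 2 1 1>}
target <0 0 1 1> ∈ {SC,TSO,PSO}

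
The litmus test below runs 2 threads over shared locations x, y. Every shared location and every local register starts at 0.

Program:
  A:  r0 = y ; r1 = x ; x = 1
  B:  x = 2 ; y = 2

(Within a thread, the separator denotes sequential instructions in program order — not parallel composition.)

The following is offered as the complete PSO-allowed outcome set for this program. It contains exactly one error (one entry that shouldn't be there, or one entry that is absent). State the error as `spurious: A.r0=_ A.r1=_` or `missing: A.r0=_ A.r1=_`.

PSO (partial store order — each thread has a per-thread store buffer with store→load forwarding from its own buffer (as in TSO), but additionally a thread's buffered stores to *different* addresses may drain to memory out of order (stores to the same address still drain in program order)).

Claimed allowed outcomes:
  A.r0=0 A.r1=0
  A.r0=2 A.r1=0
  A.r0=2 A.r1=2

outcome vector order: (A.r0,A.r1)
under PSO → 00, 02, 20, 22
PSO∖claimed = {02}

missing: A.r0=0 A.r1=2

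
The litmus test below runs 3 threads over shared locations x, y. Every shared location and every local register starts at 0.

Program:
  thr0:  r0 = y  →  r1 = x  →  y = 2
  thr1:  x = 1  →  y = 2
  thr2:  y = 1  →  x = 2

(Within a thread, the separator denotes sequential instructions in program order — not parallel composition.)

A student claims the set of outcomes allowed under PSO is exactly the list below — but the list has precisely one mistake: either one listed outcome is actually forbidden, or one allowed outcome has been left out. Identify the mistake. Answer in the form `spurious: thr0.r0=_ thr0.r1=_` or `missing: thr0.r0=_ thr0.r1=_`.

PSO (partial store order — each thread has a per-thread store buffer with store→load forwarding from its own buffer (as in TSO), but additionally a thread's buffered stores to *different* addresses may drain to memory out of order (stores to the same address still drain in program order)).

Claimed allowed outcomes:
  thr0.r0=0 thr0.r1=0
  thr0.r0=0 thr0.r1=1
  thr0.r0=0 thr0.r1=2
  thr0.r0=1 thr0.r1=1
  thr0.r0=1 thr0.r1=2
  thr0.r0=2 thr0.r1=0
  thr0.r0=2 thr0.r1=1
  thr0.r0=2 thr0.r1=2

missing: thr0.r0=1 thr0.r1=0

outcome vector order: (thr0.r0,thr0.r1)
PSO (9): 00, 01, 02, 10, 11, 12, 20, 21, 22
PSO∖claimed = {10}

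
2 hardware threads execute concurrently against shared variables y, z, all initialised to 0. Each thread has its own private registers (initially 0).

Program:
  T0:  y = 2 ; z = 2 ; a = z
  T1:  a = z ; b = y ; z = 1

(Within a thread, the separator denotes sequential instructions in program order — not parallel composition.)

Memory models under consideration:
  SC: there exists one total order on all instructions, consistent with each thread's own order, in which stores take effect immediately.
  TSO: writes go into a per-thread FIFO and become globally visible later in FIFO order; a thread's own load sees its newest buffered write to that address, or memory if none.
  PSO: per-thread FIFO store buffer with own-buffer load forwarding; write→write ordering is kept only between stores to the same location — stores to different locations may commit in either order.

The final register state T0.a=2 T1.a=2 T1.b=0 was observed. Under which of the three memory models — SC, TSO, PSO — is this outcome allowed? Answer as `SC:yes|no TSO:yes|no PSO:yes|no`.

SC:no TSO:no PSO:yes

outcome vector order: (T0.a,T1.a,T1.b)
[SC] allowed = {100 102 122 200 202 222}
[TSO] allowed = {100 102 122 200 202 222}
[PSO] allowed = {100 102 120 122 200 202 220 222}
target 220 ∈ {PSO}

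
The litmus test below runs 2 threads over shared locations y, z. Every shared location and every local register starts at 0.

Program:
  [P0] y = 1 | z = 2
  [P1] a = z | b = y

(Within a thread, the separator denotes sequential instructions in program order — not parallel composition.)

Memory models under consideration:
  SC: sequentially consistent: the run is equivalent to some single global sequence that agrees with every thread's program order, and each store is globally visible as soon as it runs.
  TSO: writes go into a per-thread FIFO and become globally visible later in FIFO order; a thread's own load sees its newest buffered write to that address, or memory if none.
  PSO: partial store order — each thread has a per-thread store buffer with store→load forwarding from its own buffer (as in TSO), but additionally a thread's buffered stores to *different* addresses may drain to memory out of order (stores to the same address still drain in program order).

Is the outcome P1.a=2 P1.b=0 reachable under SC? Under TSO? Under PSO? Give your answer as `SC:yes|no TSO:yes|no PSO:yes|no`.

outcome vector order: (P1.a,P1.b)
SC: 3 outcomes — {<0 0>; <0 1>; <2 1>}
TSO: 3 outcomes — {<0 0>; <0 1>; <2 1>}
PSO: 4 outcomes — {<0 0>; <0 1>; <2 0>; <2 1>}
target <2 0> ∈ {PSO}

SC:no TSO:no PSO:yes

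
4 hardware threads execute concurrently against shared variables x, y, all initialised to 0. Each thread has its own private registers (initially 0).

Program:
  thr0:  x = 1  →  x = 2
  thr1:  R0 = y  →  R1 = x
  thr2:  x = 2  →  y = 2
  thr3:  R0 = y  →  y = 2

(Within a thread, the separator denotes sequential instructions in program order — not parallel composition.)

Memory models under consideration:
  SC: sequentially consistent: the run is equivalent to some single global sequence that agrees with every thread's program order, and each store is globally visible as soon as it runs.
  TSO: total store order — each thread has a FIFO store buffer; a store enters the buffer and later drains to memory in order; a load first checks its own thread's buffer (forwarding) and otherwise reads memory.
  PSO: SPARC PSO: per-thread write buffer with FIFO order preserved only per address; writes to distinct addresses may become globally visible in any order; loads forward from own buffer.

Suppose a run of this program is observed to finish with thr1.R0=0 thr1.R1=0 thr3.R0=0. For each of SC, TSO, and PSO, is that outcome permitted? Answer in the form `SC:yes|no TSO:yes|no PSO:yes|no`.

outcome vector order: (thr1.R0,thr1.R1,thr3.R0)
SC (11): 0/0/0 0/0/2 0/1/0 0/1/2 0/2/0 0/2/2 2/0/0 2/1/0 2/1/2 2/2/0 2/2/2
TSO (11): 0/0/0 0/0/2 0/1/0 0/1/2 0/2/0 0/2/2 2/0/0 2/1/0 2/1/2 2/2/0 2/2/2
PSO (12): 0/0/0 0/0/2 0/1/0 0/1/2 0/2/0 0/2/2 2/0/0 2/0/2 2/1/0 2/1/2 2/2/0 2/2/2
target 0/0/0 ∈ {SC,TSO,PSO}

SC:yes TSO:yes PSO:yes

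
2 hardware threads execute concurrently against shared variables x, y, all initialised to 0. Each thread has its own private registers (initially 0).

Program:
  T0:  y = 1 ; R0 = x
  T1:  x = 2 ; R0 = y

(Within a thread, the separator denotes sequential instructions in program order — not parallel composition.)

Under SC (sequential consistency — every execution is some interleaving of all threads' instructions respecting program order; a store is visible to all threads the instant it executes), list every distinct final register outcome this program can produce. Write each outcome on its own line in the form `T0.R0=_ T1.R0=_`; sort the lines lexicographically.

outcome vector order: (T0.R0,T1.R0)
|SC outcomes| = 3

T0.R0=0 T1.R0=1
T0.R0=2 T1.R0=0
T0.R0=2 T1.R0=1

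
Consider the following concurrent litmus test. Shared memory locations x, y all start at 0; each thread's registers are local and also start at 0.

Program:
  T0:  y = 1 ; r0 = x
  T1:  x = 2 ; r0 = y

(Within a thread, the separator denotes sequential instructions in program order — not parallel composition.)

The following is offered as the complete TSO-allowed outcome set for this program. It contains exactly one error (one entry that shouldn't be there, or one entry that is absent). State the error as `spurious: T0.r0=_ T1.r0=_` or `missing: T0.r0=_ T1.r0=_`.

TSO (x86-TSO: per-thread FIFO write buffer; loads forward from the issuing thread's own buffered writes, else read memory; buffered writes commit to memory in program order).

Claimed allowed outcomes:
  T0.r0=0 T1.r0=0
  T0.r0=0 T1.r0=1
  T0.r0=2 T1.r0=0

missing: T0.r0=2 T1.r0=1

outcome vector order: (T0.r0,T1.r0)
TSO (4): <0 0>; <0 1>; <2 0>; <2 1>
TSO∖claimed = {<2 1>}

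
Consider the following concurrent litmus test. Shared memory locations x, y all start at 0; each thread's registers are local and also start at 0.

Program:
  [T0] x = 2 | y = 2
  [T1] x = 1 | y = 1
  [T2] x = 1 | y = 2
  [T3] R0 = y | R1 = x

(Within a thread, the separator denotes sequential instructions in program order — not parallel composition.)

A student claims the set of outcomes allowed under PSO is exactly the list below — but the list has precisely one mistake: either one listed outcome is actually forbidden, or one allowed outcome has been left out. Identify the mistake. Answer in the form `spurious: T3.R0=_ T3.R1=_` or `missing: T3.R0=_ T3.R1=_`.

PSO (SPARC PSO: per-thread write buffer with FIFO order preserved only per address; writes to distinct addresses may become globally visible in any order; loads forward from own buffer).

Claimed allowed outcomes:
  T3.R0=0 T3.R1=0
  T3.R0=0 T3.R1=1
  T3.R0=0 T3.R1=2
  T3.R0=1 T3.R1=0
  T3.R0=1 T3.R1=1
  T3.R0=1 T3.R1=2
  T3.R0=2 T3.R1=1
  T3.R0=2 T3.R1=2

outcome vector order: (T3.R0,T3.R1)
under PSO → (0,0), (0,1), (0,2), (1,0), (1,1), (1,2), (2,0), (2,1), (2,2)
PSO∖claimed = {(2,0)}

missing: T3.R0=2 T3.R1=0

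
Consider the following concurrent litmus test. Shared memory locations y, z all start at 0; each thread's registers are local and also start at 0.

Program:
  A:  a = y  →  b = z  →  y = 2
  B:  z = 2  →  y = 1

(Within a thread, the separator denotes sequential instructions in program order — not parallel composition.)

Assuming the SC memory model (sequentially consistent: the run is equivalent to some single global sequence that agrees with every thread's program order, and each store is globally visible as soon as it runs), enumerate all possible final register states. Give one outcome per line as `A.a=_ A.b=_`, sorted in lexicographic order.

outcome vector order: (A.a,A.b)
|SC outcomes| = 3

A.a=0 A.b=0
A.a=0 A.b=2
A.a=1 A.b=2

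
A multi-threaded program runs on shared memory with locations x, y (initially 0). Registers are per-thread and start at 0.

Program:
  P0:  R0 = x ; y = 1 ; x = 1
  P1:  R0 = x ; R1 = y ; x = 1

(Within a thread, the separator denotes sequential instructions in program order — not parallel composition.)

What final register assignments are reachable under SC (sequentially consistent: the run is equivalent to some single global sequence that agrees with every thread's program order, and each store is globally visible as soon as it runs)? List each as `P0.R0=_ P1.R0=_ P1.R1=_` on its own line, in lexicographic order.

outcome vector order: (P0.R0,P1.R0,P1.R1)
|SC outcomes| = 4

P0.R0=0 P1.R0=0 P1.R1=0
P0.R0=0 P1.R0=0 P1.R1=1
P0.R0=0 P1.R0=1 P1.R1=1
P0.R0=1 P1.R0=0 P1.R1=0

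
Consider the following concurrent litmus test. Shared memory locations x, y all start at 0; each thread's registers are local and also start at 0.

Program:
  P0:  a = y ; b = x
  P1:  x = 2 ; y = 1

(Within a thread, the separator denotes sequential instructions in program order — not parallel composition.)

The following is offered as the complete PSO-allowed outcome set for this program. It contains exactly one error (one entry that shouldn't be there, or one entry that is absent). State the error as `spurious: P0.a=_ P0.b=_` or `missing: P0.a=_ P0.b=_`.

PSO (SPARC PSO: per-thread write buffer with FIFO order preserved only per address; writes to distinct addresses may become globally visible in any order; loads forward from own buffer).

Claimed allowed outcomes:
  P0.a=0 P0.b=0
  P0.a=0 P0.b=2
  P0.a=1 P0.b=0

missing: P0.a=1 P0.b=2

outcome vector order: (P0.a,P0.b)
PSO (4): <0 0>, <0 2>, <1 0>, <1 2>
PSO∖claimed = {<1 2>}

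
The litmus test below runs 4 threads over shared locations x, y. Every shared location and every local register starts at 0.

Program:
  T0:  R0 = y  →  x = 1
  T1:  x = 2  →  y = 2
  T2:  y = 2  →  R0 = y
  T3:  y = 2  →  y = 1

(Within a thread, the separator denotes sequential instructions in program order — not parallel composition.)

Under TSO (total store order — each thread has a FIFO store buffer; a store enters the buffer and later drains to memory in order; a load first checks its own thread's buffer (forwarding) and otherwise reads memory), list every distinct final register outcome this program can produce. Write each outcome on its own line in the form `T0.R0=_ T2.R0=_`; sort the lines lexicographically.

T0.R0=0 T2.R0=1
T0.R0=0 T2.R0=2
T0.R0=1 T2.R0=1
T0.R0=1 T2.R0=2
T0.R0=2 T2.R0=1
T0.R0=2 T2.R0=2

outcome vector order: (T0.R0,T2.R0)
|TSO outcomes| = 6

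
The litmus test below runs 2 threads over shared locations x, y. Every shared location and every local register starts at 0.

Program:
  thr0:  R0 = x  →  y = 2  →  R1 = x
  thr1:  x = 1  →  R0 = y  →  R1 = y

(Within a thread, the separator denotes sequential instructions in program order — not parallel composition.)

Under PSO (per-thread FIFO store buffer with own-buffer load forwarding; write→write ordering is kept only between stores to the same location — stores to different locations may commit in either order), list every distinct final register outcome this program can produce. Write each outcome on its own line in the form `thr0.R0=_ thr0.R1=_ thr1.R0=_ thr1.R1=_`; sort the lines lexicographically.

thr0.R0=0 thr0.R1=0 thr1.R0=0 thr1.R1=0
thr0.R0=0 thr0.R1=0 thr1.R0=0 thr1.R1=2
thr0.R0=0 thr0.R1=0 thr1.R0=2 thr1.R1=2
thr0.R0=0 thr0.R1=1 thr1.R0=0 thr1.R1=0
thr0.R0=0 thr0.R1=1 thr1.R0=0 thr1.R1=2
thr0.R0=0 thr0.R1=1 thr1.R0=2 thr1.R1=2
thr0.R0=1 thr0.R1=1 thr1.R0=0 thr1.R1=0
thr0.R0=1 thr0.R1=1 thr1.R0=0 thr1.R1=2
thr0.R0=1 thr0.R1=1 thr1.R0=2 thr1.R1=2

outcome vector order: (thr0.R0,thr0.R1,thr1.R0,thr1.R1)
|PSO outcomes| = 9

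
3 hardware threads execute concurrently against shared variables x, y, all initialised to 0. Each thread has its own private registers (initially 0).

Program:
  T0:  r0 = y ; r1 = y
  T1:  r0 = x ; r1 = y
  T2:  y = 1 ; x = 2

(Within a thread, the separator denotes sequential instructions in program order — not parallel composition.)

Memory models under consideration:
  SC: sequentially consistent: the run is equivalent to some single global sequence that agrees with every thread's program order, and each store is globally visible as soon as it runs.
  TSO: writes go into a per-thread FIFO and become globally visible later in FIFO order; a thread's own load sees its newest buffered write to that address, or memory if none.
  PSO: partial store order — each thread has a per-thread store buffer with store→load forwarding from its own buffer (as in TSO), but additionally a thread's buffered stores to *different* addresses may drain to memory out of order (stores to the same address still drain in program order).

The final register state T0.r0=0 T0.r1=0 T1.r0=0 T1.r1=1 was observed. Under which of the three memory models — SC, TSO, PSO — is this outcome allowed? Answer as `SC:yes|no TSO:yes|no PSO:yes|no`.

SC:yes TSO:yes PSO:yes

outcome vector order: (T0.r0,T0.r1,T1.r0,T1.r1)
SC: 9 outcomes — {<0 0 0 0> <0 0 0 1> <0 0 2 1> <0 1 0 0> <0 1 0 1> <0 1 2 1> <1 1 0 0> <1 1 0 1> <1 1 2 1>}
TSO: 9 outcomes — {<0 0 0 0> <0 0 0 1> <0 0 2 1> <0 1 0 0> <0 1 0 1> <0 1 2 1> <1 1 0 0> <1 1 0 1> <1 1 2 1>}
PSO: 12 outcomes — {<0 0 0 0> <0 0 0 1> <0 0 2 0> <0 0 2 1> <0 1 0 0> <0 1 0 1> <0 1 2 0> <0 1 2 1> <1 1 0 0> <1 1 0 1> <1 1 2 0> <1 1 2 1>}
target <0 0 0 1> ∈ {SC,TSO,PSO}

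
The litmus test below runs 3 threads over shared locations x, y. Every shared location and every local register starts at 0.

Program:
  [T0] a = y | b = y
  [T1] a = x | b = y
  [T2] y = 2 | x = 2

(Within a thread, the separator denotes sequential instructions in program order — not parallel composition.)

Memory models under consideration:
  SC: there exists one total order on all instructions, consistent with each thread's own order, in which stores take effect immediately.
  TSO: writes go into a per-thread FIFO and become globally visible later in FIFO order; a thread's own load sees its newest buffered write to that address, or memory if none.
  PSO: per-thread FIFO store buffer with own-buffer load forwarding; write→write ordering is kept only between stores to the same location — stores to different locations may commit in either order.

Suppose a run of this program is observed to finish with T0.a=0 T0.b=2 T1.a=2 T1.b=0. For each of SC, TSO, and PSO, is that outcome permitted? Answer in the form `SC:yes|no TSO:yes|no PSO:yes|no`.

outcome vector order: (T0.a,T0.b,T1.a,T1.b)
SC (9): 0000, 0002, 0022, 0200, 0202, 0222, 2200, 2202, 2222
TSO (9): 0000, 0002, 0022, 0200, 0202, 0222, 2200, 2202, 2222
PSO (12): 0000, 0002, 0020, 0022, 0200, 0202, 0220, 0222, 2200, 2202, 2220, 2222
target 0220 ∈ {PSO}

SC:no TSO:no PSO:yes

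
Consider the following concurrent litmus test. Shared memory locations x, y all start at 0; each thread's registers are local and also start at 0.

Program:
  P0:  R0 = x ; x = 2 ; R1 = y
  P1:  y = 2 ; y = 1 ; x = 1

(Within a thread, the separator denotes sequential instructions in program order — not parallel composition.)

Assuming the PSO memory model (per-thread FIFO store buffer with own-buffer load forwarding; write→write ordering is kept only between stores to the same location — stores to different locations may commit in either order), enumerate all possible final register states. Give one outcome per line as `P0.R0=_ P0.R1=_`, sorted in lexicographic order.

outcome vector order: (P0.R0,P0.R1)
|PSO outcomes| = 6

P0.R0=0 P0.R1=0
P0.R0=0 P0.R1=1
P0.R0=0 P0.R1=2
P0.R0=1 P0.R1=0
P0.R0=1 P0.R1=1
P0.R0=1 P0.R1=2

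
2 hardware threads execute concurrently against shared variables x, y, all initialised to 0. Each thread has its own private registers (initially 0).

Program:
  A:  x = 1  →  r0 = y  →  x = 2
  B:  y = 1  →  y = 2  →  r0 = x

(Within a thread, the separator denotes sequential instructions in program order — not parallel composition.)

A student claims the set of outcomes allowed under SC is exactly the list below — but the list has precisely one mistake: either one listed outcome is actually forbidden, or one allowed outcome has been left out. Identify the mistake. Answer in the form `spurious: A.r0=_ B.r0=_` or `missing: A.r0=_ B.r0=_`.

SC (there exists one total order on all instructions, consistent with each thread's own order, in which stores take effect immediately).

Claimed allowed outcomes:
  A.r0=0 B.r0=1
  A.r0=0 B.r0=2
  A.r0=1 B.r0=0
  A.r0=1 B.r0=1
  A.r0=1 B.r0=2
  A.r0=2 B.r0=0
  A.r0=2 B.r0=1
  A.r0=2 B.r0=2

spurious: A.r0=1 B.r0=0

outcome vector order: (A.r0,B.r0)
SC (7): <0 1>, <0 2>, <1 1>, <1 2>, <2 0>, <2 1>, <2 2>
claimed∖SC = {<1 0>}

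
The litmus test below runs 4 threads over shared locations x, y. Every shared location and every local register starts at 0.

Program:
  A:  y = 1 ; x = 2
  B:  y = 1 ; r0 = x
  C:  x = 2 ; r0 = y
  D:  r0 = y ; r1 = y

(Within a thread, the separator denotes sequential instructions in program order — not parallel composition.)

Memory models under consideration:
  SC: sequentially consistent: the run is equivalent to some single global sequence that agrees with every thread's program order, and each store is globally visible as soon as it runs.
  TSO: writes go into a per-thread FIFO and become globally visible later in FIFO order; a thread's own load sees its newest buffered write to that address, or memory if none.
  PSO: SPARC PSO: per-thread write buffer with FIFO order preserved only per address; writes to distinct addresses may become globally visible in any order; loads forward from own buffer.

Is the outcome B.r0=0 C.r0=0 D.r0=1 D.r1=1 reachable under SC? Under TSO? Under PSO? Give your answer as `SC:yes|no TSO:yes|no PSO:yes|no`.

outcome vector order: (B.r0,C.r0,D.r0,D.r1)
[SC] allowed = {0/1/0/0 0/1/0/1 0/1/1/1 2/0/0/0 2/0/0/1 2/0/1/1 2/1/0/0 2/1/0/1 2/1/1/1}
[TSO] allowed = {0/0/0/0 0/0/0/1 0/0/1/1 0/1/0/0 0/1/0/1 0/1/1/1 2/0/0/0 2/0/0/1 2/0/1/1 2/1/0/0 2/1/0/1 2/1/1/1}
[PSO] allowed = {0/0/0/0 0/0/0/1 0/0/1/1 0/1/0/0 0/1/0/1 0/1/1/1 2/0/0/0 2/0/0/1 2/0/1/1 2/1/0/0 2/1/0/1 2/1/1/1}
target 0/0/1/1 ∈ {TSO,PSO}

SC:no TSO:yes PSO:yes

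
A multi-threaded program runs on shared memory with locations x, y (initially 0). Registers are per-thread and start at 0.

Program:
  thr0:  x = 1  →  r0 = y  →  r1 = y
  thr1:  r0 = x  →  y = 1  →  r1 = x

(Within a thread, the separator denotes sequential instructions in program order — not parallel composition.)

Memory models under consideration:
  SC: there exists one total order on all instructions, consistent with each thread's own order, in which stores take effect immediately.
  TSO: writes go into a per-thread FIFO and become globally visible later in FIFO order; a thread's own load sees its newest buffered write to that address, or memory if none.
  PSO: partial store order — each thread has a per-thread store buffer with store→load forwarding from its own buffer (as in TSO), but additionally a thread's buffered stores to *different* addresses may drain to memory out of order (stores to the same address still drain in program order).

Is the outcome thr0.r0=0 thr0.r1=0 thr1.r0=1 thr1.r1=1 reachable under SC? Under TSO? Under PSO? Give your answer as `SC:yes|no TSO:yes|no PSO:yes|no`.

outcome vector order: (thr0.r0,thr0.r1,thr1.r0,thr1.r1)
SC: 7 outcomes — {0/0/0/1; 0/0/1/1; 0/1/0/1; 0/1/1/1; 1/1/0/0; 1/1/0/1; 1/1/1/1}
TSO: 9 outcomes — {0/0/0/0; 0/0/0/1; 0/0/1/1; 0/1/0/0; 0/1/0/1; 0/1/1/1; 1/1/0/0; 1/1/0/1; 1/1/1/1}
PSO: 9 outcomes — {0/0/0/0; 0/0/0/1; 0/0/1/1; 0/1/0/0; 0/1/0/1; 0/1/1/1; 1/1/0/0; 1/1/0/1; 1/1/1/1}
target 0/0/1/1 ∈ {SC,TSO,PSO}

SC:yes TSO:yes PSO:yes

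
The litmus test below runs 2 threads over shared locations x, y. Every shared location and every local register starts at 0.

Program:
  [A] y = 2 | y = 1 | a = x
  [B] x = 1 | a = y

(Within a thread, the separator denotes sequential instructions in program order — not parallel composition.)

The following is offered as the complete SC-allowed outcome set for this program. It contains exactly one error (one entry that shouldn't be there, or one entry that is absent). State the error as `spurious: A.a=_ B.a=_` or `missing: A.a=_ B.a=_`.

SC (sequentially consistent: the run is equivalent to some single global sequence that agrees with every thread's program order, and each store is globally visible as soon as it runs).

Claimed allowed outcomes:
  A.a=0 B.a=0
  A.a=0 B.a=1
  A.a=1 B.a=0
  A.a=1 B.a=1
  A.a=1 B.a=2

spurious: A.a=0 B.a=0

outcome vector order: (A.a,B.a)
SC: 4 outcomes — {(0,1); (1,0); (1,1); (1,2)}
claimed∖SC = {(0,0)}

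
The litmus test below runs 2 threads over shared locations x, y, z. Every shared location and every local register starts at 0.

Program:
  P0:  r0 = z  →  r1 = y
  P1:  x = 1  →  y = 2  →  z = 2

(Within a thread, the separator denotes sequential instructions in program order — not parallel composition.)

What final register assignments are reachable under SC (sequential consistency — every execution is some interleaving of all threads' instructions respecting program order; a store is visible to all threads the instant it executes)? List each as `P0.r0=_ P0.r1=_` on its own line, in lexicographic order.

P0.r0=0 P0.r1=0
P0.r0=0 P0.r1=2
P0.r0=2 P0.r1=2

outcome vector order: (P0.r0,P0.r1)
|SC outcomes| = 3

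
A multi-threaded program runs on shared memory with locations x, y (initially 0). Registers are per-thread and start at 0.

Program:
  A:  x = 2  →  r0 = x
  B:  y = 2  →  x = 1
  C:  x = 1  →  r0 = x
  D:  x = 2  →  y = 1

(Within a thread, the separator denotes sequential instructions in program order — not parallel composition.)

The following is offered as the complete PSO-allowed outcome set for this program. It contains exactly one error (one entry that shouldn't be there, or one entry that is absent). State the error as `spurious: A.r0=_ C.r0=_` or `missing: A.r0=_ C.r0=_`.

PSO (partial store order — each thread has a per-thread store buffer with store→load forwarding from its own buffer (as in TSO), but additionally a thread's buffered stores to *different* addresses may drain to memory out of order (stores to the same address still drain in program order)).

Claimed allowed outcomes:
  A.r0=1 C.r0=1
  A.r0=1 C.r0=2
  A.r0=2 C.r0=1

missing: A.r0=2 C.r0=2

outcome vector order: (A.r0,C.r0)
under PSO → 11; 12; 21; 22
PSO∖claimed = {22}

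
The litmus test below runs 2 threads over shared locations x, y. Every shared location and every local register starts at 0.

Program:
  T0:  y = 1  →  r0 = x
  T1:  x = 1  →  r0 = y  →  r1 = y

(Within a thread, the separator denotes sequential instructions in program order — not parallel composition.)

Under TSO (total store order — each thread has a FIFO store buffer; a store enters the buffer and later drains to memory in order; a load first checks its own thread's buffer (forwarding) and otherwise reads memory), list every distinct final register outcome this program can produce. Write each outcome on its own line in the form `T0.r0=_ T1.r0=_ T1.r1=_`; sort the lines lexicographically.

outcome vector order: (T0.r0,T1.r0,T1.r1)
|TSO outcomes| = 6

T0.r0=0 T1.r0=0 T1.r1=0
T0.r0=0 T1.r0=0 T1.r1=1
T0.r0=0 T1.r0=1 T1.r1=1
T0.r0=1 T1.r0=0 T1.r1=0
T0.r0=1 T1.r0=0 T1.r1=1
T0.r0=1 T1.r0=1 T1.r1=1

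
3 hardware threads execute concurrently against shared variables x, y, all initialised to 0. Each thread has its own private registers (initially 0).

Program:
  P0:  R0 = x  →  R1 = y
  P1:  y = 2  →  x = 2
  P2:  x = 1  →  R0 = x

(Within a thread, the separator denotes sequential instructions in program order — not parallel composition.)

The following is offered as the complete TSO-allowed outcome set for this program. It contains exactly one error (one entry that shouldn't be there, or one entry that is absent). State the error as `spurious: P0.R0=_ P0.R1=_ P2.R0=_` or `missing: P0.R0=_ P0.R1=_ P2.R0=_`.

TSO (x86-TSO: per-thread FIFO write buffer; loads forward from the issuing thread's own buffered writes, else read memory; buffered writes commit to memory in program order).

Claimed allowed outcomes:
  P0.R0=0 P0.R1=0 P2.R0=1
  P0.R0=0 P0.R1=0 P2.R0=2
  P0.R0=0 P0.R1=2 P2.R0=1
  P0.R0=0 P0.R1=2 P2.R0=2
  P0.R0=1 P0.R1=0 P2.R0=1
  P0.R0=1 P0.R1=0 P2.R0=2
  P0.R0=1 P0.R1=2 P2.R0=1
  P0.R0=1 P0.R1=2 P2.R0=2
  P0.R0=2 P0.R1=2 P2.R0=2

missing: P0.R0=2 P0.R1=2 P2.R0=1

outcome vector order: (P0.R0,P0.R1,P2.R0)
[TSO] allowed = {0/0/1, 0/0/2, 0/2/1, 0/2/2, 1/0/1, 1/0/2, 1/2/1, 1/2/2, 2/2/1, 2/2/2}
TSO∖claimed = {2/2/1}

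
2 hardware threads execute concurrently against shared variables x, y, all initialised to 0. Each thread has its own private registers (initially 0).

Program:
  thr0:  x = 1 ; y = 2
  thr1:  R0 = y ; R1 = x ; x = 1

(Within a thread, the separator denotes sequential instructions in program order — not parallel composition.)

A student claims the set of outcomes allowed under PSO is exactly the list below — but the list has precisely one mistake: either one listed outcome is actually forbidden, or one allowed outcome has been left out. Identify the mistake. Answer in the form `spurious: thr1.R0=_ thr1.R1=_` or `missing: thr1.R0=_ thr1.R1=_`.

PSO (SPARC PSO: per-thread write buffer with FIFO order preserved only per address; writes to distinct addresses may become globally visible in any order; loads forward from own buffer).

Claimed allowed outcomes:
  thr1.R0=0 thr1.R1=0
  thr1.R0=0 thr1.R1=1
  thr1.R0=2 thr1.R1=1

missing: thr1.R0=2 thr1.R1=0

outcome vector order: (thr1.R0,thr1.R1)
PSO (4): <0 0>; <0 1>; <2 0>; <2 1>
PSO∖claimed = {<2 0>}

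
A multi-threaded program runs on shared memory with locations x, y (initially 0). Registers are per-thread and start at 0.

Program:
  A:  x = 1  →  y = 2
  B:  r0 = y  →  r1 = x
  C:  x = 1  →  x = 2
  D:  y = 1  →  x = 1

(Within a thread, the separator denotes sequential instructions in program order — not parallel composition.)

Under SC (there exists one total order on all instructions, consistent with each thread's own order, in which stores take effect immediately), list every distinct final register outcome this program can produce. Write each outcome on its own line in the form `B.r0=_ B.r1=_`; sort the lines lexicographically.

B.r0=0 B.r1=0
B.r0=0 B.r1=1
B.r0=0 B.r1=2
B.r0=1 B.r1=0
B.r0=1 B.r1=1
B.r0=1 B.r1=2
B.r0=2 B.r1=1
B.r0=2 B.r1=2

outcome vector order: (B.r0,B.r1)
|SC outcomes| = 8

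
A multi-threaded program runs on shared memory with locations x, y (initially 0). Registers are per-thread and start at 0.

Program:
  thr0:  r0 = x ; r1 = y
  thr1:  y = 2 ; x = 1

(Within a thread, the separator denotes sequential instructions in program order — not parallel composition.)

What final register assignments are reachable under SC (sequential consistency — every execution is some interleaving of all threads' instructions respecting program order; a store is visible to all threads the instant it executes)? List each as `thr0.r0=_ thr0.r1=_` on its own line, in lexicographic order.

outcome vector order: (thr0.r0,thr0.r1)
|SC outcomes| = 3

thr0.r0=0 thr0.r1=0
thr0.r0=0 thr0.r1=2
thr0.r0=1 thr0.r1=2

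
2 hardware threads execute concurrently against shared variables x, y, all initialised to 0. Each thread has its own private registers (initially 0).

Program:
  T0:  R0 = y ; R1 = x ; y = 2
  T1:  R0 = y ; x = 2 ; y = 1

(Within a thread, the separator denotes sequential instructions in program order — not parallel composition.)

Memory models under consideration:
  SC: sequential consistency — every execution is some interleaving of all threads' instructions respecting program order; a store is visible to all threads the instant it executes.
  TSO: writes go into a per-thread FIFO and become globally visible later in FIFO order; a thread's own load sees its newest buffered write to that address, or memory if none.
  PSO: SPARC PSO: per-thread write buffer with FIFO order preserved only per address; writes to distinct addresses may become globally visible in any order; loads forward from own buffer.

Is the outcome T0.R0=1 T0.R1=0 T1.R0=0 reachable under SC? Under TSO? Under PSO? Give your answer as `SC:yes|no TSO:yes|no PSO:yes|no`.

outcome vector order: (T0.R0,T0.R1,T1.R0)
SC: 4 outcomes — {000; 002; 020; 120}
TSO: 4 outcomes — {000; 002; 020; 120}
PSO: 5 outcomes — {000; 002; 020; 100; 120}
target 100 ∈ {PSO}

SC:no TSO:no PSO:yes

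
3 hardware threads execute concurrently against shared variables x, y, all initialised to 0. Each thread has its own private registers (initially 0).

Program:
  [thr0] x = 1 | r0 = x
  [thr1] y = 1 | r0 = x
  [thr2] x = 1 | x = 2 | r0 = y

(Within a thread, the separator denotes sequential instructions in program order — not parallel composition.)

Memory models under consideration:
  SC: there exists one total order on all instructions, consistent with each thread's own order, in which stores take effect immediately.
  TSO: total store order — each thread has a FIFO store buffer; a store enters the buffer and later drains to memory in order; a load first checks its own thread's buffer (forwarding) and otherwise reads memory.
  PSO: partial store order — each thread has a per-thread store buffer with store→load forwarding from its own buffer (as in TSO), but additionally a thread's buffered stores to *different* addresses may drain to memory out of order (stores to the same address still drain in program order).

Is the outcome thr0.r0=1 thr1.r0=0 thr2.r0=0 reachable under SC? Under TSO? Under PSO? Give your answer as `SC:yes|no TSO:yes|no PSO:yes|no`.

SC:no TSO:yes PSO:yes

outcome vector order: (thr0.r0,thr1.r0,thr2.r0)
[SC] allowed = {1/0/1 1/1/0 1/1/1 1/2/0 1/2/1 2/0/1 2/1/1 2/2/0 2/2/1}
[TSO] allowed = {1/0/0 1/0/1 1/1/0 1/1/1 1/2/0 1/2/1 2/0/0 2/0/1 2/1/0 2/1/1 2/2/0 2/2/1}
[PSO] allowed = {1/0/0 1/0/1 1/1/0 1/1/1 1/2/0 1/2/1 2/0/0 2/0/1 2/1/0 2/1/1 2/2/0 2/2/1}
target 1/0/0 ∈ {TSO,PSO}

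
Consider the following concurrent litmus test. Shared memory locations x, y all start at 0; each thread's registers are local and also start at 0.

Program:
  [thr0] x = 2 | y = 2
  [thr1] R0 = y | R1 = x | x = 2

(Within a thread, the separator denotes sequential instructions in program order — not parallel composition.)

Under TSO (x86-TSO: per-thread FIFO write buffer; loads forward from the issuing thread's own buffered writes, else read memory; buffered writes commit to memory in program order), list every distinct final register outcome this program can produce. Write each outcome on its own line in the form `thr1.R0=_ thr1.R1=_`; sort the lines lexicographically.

outcome vector order: (thr1.R0,thr1.R1)
|TSO outcomes| = 3

thr1.R0=0 thr1.R1=0
thr1.R0=0 thr1.R1=2
thr1.R0=2 thr1.R1=2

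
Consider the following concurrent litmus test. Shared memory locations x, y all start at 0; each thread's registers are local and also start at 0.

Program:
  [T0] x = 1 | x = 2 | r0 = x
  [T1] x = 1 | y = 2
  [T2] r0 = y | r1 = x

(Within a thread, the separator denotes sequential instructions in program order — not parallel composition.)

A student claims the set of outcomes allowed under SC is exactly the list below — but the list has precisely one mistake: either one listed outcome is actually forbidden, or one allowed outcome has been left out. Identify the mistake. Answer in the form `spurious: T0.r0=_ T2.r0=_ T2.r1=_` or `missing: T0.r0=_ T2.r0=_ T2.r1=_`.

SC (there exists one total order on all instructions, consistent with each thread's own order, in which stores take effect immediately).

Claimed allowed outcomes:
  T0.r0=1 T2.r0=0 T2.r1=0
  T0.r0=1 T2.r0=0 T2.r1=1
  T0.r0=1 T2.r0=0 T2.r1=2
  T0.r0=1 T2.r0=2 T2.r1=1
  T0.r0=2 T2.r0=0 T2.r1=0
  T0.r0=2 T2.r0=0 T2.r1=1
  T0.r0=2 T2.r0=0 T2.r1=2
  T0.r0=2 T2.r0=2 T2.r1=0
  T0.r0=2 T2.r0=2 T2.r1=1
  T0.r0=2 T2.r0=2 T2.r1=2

spurious: T0.r0=2 T2.r0=2 T2.r1=0

outcome vector order: (T0.r0,T2.r0,T2.r1)
SC: 9 outcomes — {(1,0,0); (1,0,1); (1,0,2); (1,2,1); (2,0,0); (2,0,1); (2,0,2); (2,2,1); (2,2,2)}
claimed∖SC = {(2,2,0)}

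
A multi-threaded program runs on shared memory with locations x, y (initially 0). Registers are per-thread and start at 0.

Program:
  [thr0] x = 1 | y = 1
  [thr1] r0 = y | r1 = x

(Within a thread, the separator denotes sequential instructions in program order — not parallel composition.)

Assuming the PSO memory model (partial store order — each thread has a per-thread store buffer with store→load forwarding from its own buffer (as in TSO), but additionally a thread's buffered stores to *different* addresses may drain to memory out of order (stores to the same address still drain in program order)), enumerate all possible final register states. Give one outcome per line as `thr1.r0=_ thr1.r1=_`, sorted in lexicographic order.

thr1.r0=0 thr1.r1=0
thr1.r0=0 thr1.r1=1
thr1.r0=1 thr1.r1=0
thr1.r0=1 thr1.r1=1

outcome vector order: (thr1.r0,thr1.r1)
|PSO outcomes| = 4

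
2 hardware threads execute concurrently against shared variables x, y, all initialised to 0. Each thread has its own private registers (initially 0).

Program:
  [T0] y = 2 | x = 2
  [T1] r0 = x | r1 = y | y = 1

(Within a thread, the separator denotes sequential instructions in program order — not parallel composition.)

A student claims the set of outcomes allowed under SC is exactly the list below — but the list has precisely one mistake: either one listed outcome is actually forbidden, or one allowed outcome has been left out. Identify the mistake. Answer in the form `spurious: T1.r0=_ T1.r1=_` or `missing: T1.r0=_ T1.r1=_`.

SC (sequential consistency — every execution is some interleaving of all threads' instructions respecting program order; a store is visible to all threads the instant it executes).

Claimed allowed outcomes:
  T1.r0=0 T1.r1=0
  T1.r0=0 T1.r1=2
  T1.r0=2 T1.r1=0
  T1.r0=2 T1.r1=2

outcome vector order: (T1.r0,T1.r1)
SC (3): 0/0 0/2 2/2
claimed∖SC = {2/0}

spurious: T1.r0=2 T1.r1=0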